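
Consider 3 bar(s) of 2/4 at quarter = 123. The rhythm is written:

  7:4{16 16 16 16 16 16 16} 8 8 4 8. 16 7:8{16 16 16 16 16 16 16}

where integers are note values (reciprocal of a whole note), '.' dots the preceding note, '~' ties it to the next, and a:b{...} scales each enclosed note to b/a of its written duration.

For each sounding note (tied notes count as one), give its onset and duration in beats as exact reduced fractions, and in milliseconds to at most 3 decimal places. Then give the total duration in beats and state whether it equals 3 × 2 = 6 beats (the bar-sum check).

1) 0.0ms=0b +69.686ms=1/7b
2) 69.686ms=1/7b +69.686ms=1/7b
3) 139.373ms=2/7b +69.686ms=1/7b
4) 209.059ms=3/7b +69.686ms=1/7b
5) 278.746ms=4/7b +69.686ms=1/7b
6) 348.432ms=5/7b +69.686ms=1/7b
7) 418.118ms=6/7b +69.686ms=1/7b
8) 487.805ms=1b +243.902ms=1/2b
9) 731.707ms=3/2b +243.902ms=1/2b
10) 975.61ms=2b +487.805ms=1b
11) 1463.415ms=3b +365.854ms=3/4b
12) 1829.268ms=15/4b +121.951ms=1/4b
13) 1951.22ms=4b +139.373ms=2/7b
14) 2090.592ms=30/7b +139.373ms=2/7b
15) 2229.965ms=32/7b +139.373ms=2/7b
16) 2369.338ms=34/7b +139.373ms=2/7b
17) 2508.711ms=36/7b +139.373ms=2/7b
18) 2648.084ms=38/7b +139.373ms=2/7b
19) 2787.456ms=40/7b +139.373ms=2/7b
Σ=6b of 6 (123bpm 2/4) — PASS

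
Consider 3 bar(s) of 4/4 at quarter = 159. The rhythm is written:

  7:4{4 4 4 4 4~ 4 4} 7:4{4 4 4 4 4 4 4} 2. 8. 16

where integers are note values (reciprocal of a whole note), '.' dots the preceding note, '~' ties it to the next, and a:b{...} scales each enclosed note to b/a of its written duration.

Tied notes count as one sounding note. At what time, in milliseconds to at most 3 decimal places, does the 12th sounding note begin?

note 12 onset = 48/7b = 2587.601ms

1. 0.0ms @ 0 + 215.633ms (4/7)
2. 215.633ms @ 4/7 + 215.633ms (4/7)
3. 431.267ms @ 8/7 + 215.633ms (4/7)
4. 646.9ms @ 12/7 + 215.633ms (4/7)
5. 862.534ms @ 16/7 + 431.267ms (8/7)
6. 1293.801ms @ 24/7 + 215.633ms (4/7)
7. 1509.434ms @ 4 + 215.633ms (4/7)
8. 1725.067ms @ 32/7 + 215.633ms (4/7)
9. 1940.701ms @ 36/7 + 215.633ms (4/7)
10. 2156.334ms @ 40/7 + 215.633ms (4/7)
11. 2371.968ms @ 44/7 + 215.633ms (4/7)
12. 2587.601ms @ 48/7 + 215.633ms (4/7)
13. 2803.235ms @ 52/7 + 215.633ms (4/7)
14. 3018.868ms @ 8 + 1132.075ms (3)
15. 4150.943ms @ 11 + 283.019ms (3/4)
16. 4433.962ms @ 47/4 + 94.34ms (1/4)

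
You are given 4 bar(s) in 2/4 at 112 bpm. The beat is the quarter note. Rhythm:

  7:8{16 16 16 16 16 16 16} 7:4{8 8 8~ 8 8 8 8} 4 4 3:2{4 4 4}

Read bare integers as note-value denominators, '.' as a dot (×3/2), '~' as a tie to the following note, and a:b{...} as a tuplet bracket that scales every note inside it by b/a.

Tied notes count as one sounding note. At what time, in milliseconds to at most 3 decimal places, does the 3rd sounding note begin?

note 3 onset = 4/7b = 306.122ms

1. 0.0ms @ 0 + 153.061ms (2/7)
2. 153.061ms @ 2/7 + 153.061ms (2/7)
3. 306.122ms @ 4/7 + 153.061ms (2/7)
4. 459.184ms @ 6/7 + 153.061ms (2/7)
5. 612.245ms @ 8/7 + 153.061ms (2/7)
6. 765.306ms @ 10/7 + 153.061ms (2/7)
7. 918.367ms @ 12/7 + 153.061ms (2/7)
8. 1071.429ms @ 2 + 153.061ms (2/7)
9. 1224.49ms @ 16/7 + 153.061ms (2/7)
10. 1377.551ms @ 18/7 + 306.122ms (4/7)
11. 1683.673ms @ 22/7 + 153.061ms (2/7)
12. 1836.735ms @ 24/7 + 153.061ms (2/7)
13. 1989.796ms @ 26/7 + 153.061ms (2/7)
14. 2142.857ms @ 4 + 535.714ms (1)
15. 2678.571ms @ 5 + 535.714ms (1)
16. 3214.286ms @ 6 + 357.143ms (2/3)
17. 3571.429ms @ 20/3 + 357.143ms (2/3)
18. 3928.571ms @ 22/3 + 357.143ms (2/3)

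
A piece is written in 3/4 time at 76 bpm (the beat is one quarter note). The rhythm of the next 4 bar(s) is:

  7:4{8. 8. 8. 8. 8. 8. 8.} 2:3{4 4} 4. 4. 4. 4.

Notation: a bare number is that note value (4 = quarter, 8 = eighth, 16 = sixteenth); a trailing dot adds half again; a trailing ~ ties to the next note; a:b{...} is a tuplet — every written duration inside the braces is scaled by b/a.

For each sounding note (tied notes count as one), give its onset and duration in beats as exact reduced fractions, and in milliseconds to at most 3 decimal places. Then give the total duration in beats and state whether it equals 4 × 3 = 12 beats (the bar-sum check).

1) 0.0ms=0b +338.346ms=3/7b
2) 338.346ms=3/7b +338.346ms=3/7b
3) 676.692ms=6/7b +338.346ms=3/7b
4) 1015.038ms=9/7b +338.346ms=3/7b
5) 1353.383ms=12/7b +338.346ms=3/7b
6) 1691.729ms=15/7b +338.346ms=3/7b
7) 2030.075ms=18/7b +338.346ms=3/7b
8) 2368.421ms=3b +1184.211ms=3/2b
9) 3552.632ms=9/2b +1184.211ms=3/2b
10) 4736.842ms=6b +1184.211ms=3/2b
11) 5921.053ms=15/2b +1184.211ms=3/2b
12) 7105.263ms=9b +1184.211ms=3/2b
13) 8289.474ms=21/2b +1184.211ms=3/2b
Σ=12b of 12 (76bpm 3/4) — PASS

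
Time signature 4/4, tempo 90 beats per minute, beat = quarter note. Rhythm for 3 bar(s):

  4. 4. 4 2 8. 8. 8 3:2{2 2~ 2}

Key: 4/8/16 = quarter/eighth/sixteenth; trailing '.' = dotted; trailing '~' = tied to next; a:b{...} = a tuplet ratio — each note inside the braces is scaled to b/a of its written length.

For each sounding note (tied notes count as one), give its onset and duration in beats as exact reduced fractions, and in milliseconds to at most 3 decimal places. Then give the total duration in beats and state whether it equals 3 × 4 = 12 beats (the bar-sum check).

1) 0.0ms=0b +1000.0ms=3/2b
2) 1000.0ms=3/2b +1000.0ms=3/2b
3) 2000.0ms=3b +666.667ms=1b
4) 2666.667ms=4b +1333.333ms=2b
5) 4000.0ms=6b +500.0ms=3/4b
6) 4500.0ms=27/4b +500.0ms=3/4b
7) 5000.0ms=15/2b +333.333ms=1/2b
8) 5333.333ms=8b +888.889ms=4/3b
9) 6222.222ms=28/3b +1777.778ms=8/3b
Σ=12b of 12 (90bpm 4/4) — PASS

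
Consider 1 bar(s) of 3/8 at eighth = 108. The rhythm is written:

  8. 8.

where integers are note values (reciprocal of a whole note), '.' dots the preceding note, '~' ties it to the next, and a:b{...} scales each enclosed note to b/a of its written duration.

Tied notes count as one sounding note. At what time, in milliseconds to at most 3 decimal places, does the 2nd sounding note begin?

1. 0.0ms @ 0 + 833.333ms (3/2)
2. 833.333ms @ 3/2 + 833.333ms (3/2)

note 2 onset = 3/2b = 833.333ms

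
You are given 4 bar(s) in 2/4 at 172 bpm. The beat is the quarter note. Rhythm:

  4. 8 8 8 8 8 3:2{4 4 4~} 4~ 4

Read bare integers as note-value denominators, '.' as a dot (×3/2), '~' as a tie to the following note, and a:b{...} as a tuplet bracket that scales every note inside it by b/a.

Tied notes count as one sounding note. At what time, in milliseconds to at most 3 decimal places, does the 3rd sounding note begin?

note 3 onset = 2b = 697.674ms

1. 0.0ms @ 0 + 523.256ms (3/2)
2. 523.256ms @ 3/2 + 174.419ms (1/2)
3. 697.674ms @ 2 + 174.419ms (1/2)
4. 872.093ms @ 5/2 + 174.419ms (1/2)
5. 1046.512ms @ 3 + 174.419ms (1/2)
6. 1220.93ms @ 7/2 + 174.419ms (1/2)
7. 1395.349ms @ 4 + 232.558ms (2/3)
8. 1627.907ms @ 14/3 + 232.558ms (2/3)
9. 1860.465ms @ 16/3 + 930.233ms (8/3)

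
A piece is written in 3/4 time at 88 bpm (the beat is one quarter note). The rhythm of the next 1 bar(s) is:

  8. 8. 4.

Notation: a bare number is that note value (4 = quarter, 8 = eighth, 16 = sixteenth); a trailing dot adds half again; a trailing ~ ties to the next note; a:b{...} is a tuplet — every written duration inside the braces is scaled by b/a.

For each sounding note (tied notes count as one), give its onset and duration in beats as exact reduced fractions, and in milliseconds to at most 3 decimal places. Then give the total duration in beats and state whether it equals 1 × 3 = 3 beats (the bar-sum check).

1) 0.0ms=0b +511.364ms=3/4b
2) 511.364ms=3/4b +511.364ms=3/4b
3) 1022.727ms=3/2b +1022.727ms=3/2b
Σ=3b of 3 (88bpm 3/4) — PASS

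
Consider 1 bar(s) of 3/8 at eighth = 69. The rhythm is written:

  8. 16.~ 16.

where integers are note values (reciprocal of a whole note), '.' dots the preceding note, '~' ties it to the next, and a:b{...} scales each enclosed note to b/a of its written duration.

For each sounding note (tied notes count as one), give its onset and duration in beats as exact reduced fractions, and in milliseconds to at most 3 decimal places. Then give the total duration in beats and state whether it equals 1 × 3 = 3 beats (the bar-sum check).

1) 0.0ms=0b +1304.348ms=3/2b
2) 1304.348ms=3/2b +1304.348ms=3/2b
Σ=3b of 3 (69bpm 3/8) — PASS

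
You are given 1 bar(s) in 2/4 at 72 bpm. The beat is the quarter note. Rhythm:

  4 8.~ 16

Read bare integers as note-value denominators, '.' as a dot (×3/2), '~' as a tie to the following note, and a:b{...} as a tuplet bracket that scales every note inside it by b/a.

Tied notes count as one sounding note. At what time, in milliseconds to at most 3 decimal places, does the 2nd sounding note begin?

1. 0.0ms @ 0 + 833.333ms (1)
2. 833.333ms @ 1 + 833.333ms (1)

note 2 onset = 1b = 833.333ms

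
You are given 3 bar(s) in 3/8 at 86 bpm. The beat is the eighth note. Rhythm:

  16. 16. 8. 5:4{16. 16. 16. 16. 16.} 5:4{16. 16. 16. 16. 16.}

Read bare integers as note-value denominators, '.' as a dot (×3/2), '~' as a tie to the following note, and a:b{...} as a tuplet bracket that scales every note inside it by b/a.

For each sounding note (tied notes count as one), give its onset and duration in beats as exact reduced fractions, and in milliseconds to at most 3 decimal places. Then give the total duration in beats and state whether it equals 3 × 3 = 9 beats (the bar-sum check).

1) 0.0ms=0b +523.256ms=3/4b
2) 523.256ms=3/4b +523.256ms=3/4b
3) 1046.512ms=3/2b +1046.512ms=3/2b
4) 2093.023ms=3b +418.605ms=3/5b
5) 2511.628ms=18/5b +418.605ms=3/5b
6) 2930.233ms=21/5b +418.605ms=3/5b
7) 3348.837ms=24/5b +418.605ms=3/5b
8) 3767.442ms=27/5b +418.605ms=3/5b
9) 4186.047ms=6b +418.605ms=3/5b
10) 4604.651ms=33/5b +418.605ms=3/5b
11) 5023.256ms=36/5b +418.605ms=3/5b
12) 5441.86ms=39/5b +418.605ms=3/5b
13) 5860.465ms=42/5b +418.605ms=3/5b
Σ=9b of 9 (86bpm 3/8) — PASS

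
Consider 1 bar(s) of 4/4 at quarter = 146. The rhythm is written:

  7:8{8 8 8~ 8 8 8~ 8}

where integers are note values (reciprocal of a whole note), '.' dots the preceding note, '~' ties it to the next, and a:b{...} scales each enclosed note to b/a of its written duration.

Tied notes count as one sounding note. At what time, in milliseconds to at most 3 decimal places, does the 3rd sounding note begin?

note 3 onset = 8/7b = 469.667ms

1. 0.0ms @ 0 + 234.834ms (4/7)
2. 234.834ms @ 4/7 + 234.834ms (4/7)
3. 469.667ms @ 8/7 + 469.667ms (8/7)
4. 939.335ms @ 16/7 + 234.834ms (4/7)
5. 1174.168ms @ 20/7 + 469.667ms (8/7)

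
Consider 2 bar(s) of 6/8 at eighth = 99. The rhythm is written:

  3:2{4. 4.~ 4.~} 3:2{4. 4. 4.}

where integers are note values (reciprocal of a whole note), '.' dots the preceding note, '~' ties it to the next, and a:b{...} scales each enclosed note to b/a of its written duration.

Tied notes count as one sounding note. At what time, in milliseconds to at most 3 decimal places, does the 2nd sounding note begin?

1. 0.0ms @ 0 + 1212.121ms (2)
2. 1212.121ms @ 2 + 3636.364ms (6)
3. 4848.485ms @ 8 + 1212.121ms (2)
4. 6060.606ms @ 10 + 1212.121ms (2)

note 2 onset = 2b = 1212.121ms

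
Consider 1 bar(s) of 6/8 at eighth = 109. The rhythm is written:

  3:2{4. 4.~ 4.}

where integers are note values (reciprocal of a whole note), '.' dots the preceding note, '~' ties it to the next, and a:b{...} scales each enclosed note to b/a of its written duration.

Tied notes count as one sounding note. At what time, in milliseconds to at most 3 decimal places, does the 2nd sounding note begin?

note 2 onset = 2b = 1100.917ms

1. 0.0ms @ 0 + 1100.917ms (2)
2. 1100.917ms @ 2 + 2201.835ms (4)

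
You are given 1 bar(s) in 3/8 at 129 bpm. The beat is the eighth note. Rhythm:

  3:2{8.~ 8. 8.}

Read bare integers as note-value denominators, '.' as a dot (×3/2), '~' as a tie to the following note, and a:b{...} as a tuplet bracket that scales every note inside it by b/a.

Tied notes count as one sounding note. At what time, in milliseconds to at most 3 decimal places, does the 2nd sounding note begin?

1. 0.0ms @ 0 + 930.233ms (2)
2. 930.233ms @ 2 + 465.116ms (1)

note 2 onset = 2b = 930.233ms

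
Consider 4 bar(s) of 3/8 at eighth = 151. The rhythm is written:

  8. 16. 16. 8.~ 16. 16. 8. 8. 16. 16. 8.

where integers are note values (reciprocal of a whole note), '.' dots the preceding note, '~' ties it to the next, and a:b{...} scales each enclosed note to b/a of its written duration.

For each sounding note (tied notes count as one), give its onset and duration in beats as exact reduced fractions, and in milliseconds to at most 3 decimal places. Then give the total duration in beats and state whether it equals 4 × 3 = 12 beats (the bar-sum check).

1) 0.0ms=0b +596.026ms=3/2b
2) 596.026ms=3/2b +298.013ms=3/4b
3) 894.04ms=9/4b +298.013ms=3/4b
4) 1192.053ms=3b +894.04ms=9/4b
5) 2086.093ms=21/4b +298.013ms=3/4b
6) 2384.106ms=6b +596.026ms=3/2b
7) 2980.132ms=15/2b +596.026ms=3/2b
8) 3576.159ms=9b +298.013ms=3/4b
9) 3874.172ms=39/4b +298.013ms=3/4b
10) 4172.185ms=21/2b +596.026ms=3/2b
Σ=12b of 12 (151bpm 3/8) — PASS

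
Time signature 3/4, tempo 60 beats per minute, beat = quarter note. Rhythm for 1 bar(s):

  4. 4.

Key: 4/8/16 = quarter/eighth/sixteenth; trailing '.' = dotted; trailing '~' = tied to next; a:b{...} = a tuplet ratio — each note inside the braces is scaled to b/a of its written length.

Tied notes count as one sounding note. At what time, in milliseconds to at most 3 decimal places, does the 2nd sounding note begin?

note 2 onset = 3/2b = 1500.0ms

1. 0.0ms @ 0 + 1500.0ms (3/2)
2. 1500.0ms @ 3/2 + 1500.0ms (3/2)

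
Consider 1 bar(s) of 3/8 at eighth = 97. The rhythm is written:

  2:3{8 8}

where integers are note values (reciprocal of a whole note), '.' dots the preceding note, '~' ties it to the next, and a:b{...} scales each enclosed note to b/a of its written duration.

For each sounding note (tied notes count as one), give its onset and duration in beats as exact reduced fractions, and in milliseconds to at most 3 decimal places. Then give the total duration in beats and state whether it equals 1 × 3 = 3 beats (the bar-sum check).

1) 0.0ms=0b +927.835ms=3/2b
2) 927.835ms=3/2b +927.835ms=3/2b
Σ=3b of 3 (97bpm 3/8) — PASS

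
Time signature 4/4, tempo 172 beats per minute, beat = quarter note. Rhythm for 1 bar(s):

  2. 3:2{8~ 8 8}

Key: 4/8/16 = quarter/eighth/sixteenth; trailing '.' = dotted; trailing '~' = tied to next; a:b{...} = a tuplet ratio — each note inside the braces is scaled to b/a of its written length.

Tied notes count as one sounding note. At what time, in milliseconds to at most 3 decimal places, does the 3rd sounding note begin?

note 3 onset = 11/3b = 1279.07ms

1. 0.0ms @ 0 + 1046.512ms (3)
2. 1046.512ms @ 3 + 232.558ms (2/3)
3. 1279.07ms @ 11/3 + 116.279ms (1/3)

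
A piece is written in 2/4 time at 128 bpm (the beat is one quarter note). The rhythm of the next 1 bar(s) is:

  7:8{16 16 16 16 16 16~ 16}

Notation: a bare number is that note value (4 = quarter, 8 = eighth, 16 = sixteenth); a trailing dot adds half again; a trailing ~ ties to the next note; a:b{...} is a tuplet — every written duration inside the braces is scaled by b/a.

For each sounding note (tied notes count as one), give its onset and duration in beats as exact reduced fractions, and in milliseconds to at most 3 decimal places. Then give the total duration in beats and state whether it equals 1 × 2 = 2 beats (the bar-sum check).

1) 0.0ms=0b +133.929ms=2/7b
2) 133.929ms=2/7b +133.929ms=2/7b
3) 267.857ms=4/7b +133.929ms=2/7b
4) 401.786ms=6/7b +133.929ms=2/7b
5) 535.714ms=8/7b +133.929ms=2/7b
6) 669.643ms=10/7b +267.857ms=4/7b
Σ=2b of 2 (128bpm 2/4) — PASS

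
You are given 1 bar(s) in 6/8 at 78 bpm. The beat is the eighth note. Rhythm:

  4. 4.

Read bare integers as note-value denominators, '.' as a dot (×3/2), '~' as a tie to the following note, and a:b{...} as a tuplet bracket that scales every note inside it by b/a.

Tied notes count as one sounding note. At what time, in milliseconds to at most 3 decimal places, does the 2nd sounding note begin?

note 2 onset = 3b = 2307.692ms

1. 0.0ms @ 0 + 2307.692ms (3)
2. 2307.692ms @ 3 + 2307.692ms (3)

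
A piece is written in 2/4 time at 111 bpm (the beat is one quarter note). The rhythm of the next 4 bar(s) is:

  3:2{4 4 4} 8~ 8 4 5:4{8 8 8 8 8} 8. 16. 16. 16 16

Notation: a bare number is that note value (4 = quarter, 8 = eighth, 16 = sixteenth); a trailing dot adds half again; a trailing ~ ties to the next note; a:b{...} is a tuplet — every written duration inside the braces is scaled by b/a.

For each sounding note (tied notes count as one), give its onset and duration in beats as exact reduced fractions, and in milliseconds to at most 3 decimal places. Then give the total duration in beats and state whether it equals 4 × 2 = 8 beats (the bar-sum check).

1) 0.0ms=0b +360.36ms=2/3b
2) 360.36ms=2/3b +360.36ms=2/3b
3) 720.721ms=4/3b +360.36ms=2/3b
4) 1081.081ms=2b +540.541ms=1b
5) 1621.622ms=3b +540.541ms=1b
6) 2162.162ms=4b +216.216ms=2/5b
7) 2378.378ms=22/5b +216.216ms=2/5b
8) 2594.595ms=24/5b +216.216ms=2/5b
9) 2810.811ms=26/5b +216.216ms=2/5b
10) 3027.027ms=28/5b +216.216ms=2/5b
11) 3243.243ms=6b +405.405ms=3/4b
12) 3648.649ms=27/4b +202.703ms=3/8b
13) 3851.351ms=57/8b +202.703ms=3/8b
14) 4054.054ms=15/2b +135.135ms=1/4b
15) 4189.189ms=31/4b +135.135ms=1/4b
Σ=8b of 8 (111bpm 2/4) — PASS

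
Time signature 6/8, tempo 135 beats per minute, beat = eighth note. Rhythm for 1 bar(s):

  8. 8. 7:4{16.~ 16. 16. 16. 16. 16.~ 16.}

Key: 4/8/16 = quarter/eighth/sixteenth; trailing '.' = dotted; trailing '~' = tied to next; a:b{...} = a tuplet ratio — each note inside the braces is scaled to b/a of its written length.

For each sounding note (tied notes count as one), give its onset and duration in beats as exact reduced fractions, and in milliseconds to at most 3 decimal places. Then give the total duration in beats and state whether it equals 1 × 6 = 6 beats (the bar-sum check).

1) 0.0ms=0b +666.667ms=3/2b
2) 666.667ms=3/2b +666.667ms=3/2b
3) 1333.333ms=3b +380.952ms=6/7b
4) 1714.286ms=27/7b +190.476ms=3/7b
5) 1904.762ms=30/7b +190.476ms=3/7b
6) 2095.238ms=33/7b +190.476ms=3/7b
7) 2285.714ms=36/7b +380.952ms=6/7b
Σ=6b of 6 (135bpm 6/8) — PASS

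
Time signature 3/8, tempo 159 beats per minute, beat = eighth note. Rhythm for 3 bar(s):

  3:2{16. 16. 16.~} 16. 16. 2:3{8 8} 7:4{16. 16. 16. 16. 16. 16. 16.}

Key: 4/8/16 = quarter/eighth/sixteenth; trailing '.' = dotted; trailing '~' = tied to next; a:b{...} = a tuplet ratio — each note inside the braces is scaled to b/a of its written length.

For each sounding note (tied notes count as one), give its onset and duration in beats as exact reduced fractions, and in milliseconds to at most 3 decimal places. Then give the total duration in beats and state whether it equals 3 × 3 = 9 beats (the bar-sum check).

1) 0.0ms=0b +188.679ms=1/2b
2) 188.679ms=1/2b +188.679ms=1/2b
3) 377.358ms=1b +471.698ms=5/4b
4) 849.057ms=9/4b +283.019ms=3/4b
5) 1132.075ms=3b +566.038ms=3/2b
6) 1698.113ms=9/2b +566.038ms=3/2b
7) 2264.151ms=6b +161.725ms=3/7b
8) 2425.876ms=45/7b +161.725ms=3/7b
9) 2587.601ms=48/7b +161.725ms=3/7b
10) 2749.326ms=51/7b +161.725ms=3/7b
11) 2911.051ms=54/7b +161.725ms=3/7b
12) 3072.776ms=57/7b +161.725ms=3/7b
13) 3234.501ms=60/7b +161.725ms=3/7b
Σ=9b of 9 (159bpm 3/8) — PASS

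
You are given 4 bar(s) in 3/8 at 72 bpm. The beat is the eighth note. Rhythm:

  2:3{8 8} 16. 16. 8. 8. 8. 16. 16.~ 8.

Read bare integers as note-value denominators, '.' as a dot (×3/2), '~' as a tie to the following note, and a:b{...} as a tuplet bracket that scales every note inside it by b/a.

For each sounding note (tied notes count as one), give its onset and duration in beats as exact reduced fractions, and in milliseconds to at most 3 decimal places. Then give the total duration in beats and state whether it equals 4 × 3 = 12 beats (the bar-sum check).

1) 0.0ms=0b +1250.0ms=3/2b
2) 1250.0ms=3/2b +1250.0ms=3/2b
3) 2500.0ms=3b +625.0ms=3/4b
4) 3125.0ms=15/4b +625.0ms=3/4b
5) 3750.0ms=9/2b +1250.0ms=3/2b
6) 5000.0ms=6b +1250.0ms=3/2b
7) 6250.0ms=15/2b +1250.0ms=3/2b
8) 7500.0ms=9b +625.0ms=3/4b
9) 8125.0ms=39/4b +1875.0ms=9/4b
Σ=12b of 12 (72bpm 3/8) — PASS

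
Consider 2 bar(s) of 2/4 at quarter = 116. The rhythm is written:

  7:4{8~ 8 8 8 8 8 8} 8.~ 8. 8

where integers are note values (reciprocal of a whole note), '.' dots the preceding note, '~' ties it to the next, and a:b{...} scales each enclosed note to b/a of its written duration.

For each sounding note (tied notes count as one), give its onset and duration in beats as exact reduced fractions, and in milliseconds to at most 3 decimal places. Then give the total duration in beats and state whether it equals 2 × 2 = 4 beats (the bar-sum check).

1) 0.0ms=0b +295.567ms=4/7b
2) 295.567ms=4/7b +147.783ms=2/7b
3) 443.35ms=6/7b +147.783ms=2/7b
4) 591.133ms=8/7b +147.783ms=2/7b
5) 738.916ms=10/7b +147.783ms=2/7b
6) 886.7ms=12/7b +147.783ms=2/7b
7) 1034.483ms=2b +775.862ms=3/2b
8) 1810.345ms=7/2b +258.621ms=1/2b
Σ=4b of 4 (116bpm 2/4) — PASS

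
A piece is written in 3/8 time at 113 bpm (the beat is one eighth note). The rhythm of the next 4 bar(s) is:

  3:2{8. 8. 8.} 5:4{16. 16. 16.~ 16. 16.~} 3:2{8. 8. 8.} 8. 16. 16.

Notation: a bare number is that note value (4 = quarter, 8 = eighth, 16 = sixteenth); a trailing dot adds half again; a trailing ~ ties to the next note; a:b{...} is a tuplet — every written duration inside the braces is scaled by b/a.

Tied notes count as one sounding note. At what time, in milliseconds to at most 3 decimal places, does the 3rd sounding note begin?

1. 0.0ms @ 0 + 530.973ms (1)
2. 530.973ms @ 1 + 530.973ms (1)
3. 1061.947ms @ 2 + 530.973ms (1)
4. 1592.92ms @ 3 + 318.584ms (3/5)
5. 1911.504ms @ 18/5 + 318.584ms (3/5)
6. 2230.088ms @ 21/5 + 637.168ms (6/5)
7. 2867.257ms @ 27/5 + 849.558ms (8/5)
8. 3716.814ms @ 7 + 530.973ms (1)
9. 4247.788ms @ 8 + 530.973ms (1)
10. 4778.761ms @ 9 + 796.46ms (3/2)
11. 5575.221ms @ 21/2 + 398.23ms (3/4)
12. 5973.451ms @ 45/4 + 398.23ms (3/4)

note 3 onset = 2b = 1061.947ms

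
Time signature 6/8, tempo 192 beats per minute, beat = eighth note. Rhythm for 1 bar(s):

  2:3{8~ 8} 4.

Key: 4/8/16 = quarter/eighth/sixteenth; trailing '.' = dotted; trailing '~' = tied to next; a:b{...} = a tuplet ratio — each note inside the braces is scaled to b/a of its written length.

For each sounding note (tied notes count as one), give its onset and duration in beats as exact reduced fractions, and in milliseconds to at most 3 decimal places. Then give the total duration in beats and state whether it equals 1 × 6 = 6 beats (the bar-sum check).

1) 0.0ms=0b +937.5ms=3b
2) 937.5ms=3b +937.5ms=3b
Σ=6b of 6 (192bpm 6/8) — PASS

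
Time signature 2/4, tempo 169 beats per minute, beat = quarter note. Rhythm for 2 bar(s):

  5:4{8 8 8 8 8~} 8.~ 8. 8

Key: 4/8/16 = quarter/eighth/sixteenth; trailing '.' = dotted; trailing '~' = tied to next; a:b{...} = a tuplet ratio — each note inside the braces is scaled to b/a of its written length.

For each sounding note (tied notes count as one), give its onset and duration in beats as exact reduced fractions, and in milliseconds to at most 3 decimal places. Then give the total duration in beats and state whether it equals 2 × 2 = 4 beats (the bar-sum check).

1) 0.0ms=0b +142.012ms=2/5b
2) 142.012ms=2/5b +142.012ms=2/5b
3) 284.024ms=4/5b +142.012ms=2/5b
4) 426.036ms=6/5b +142.012ms=2/5b
5) 568.047ms=8/5b +674.556ms=19/10b
6) 1242.604ms=7/2b +177.515ms=1/2b
Σ=4b of 4 (169bpm 2/4) — PASS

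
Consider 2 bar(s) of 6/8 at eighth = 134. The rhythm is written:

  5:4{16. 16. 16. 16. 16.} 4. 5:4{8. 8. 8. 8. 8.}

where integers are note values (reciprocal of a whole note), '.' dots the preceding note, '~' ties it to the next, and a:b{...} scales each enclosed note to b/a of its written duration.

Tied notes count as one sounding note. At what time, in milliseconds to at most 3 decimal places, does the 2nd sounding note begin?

1. 0.0ms @ 0 + 268.657ms (3/5)
2. 268.657ms @ 3/5 + 268.657ms (3/5)
3. 537.313ms @ 6/5 + 268.657ms (3/5)
4. 805.97ms @ 9/5 + 268.657ms (3/5)
5. 1074.627ms @ 12/5 + 268.657ms (3/5)
6. 1343.284ms @ 3 + 1343.284ms (3)
7. 2686.567ms @ 6 + 537.313ms (6/5)
8. 3223.881ms @ 36/5 + 537.313ms (6/5)
9. 3761.194ms @ 42/5 + 537.313ms (6/5)
10. 4298.507ms @ 48/5 + 537.313ms (6/5)
11. 4835.821ms @ 54/5 + 537.313ms (6/5)

note 2 onset = 3/5b = 268.657ms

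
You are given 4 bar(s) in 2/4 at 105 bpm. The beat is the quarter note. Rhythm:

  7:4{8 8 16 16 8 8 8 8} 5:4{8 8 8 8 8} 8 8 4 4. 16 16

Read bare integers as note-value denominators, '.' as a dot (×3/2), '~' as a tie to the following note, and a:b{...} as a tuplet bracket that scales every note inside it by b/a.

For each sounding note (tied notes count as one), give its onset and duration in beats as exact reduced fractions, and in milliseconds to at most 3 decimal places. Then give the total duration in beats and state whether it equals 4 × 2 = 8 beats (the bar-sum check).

1) 0.0ms=0b +163.265ms=2/7b
2) 163.265ms=2/7b +163.265ms=2/7b
3) 326.531ms=4/7b +81.633ms=1/7b
4) 408.163ms=5/7b +81.633ms=1/7b
5) 489.796ms=6/7b +163.265ms=2/7b
6) 653.061ms=8/7b +163.265ms=2/7b
7) 816.327ms=10/7b +163.265ms=2/7b
8) 979.592ms=12/7b +163.265ms=2/7b
9) 1142.857ms=2b +228.571ms=2/5b
10) 1371.429ms=12/5b +228.571ms=2/5b
11) 1600.0ms=14/5b +228.571ms=2/5b
12) 1828.571ms=16/5b +228.571ms=2/5b
13) 2057.143ms=18/5b +228.571ms=2/5b
14) 2285.714ms=4b +285.714ms=1/2b
15) 2571.429ms=9/2b +285.714ms=1/2b
16) 2857.143ms=5b +571.429ms=1b
17) 3428.571ms=6b +857.143ms=3/2b
18) 4285.714ms=15/2b +142.857ms=1/4b
19) 4428.571ms=31/4b +142.857ms=1/4b
Σ=8b of 8 (105bpm 2/4) — PASS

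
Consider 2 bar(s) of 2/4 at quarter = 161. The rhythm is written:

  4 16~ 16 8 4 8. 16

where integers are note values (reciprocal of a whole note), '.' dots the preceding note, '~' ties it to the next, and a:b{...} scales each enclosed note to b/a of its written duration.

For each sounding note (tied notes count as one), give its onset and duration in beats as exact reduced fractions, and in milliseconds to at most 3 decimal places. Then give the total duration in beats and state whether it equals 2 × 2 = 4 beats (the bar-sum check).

1) 0.0ms=0b +372.671ms=1b
2) 372.671ms=1b +186.335ms=1/2b
3) 559.006ms=3/2b +186.335ms=1/2b
4) 745.342ms=2b +372.671ms=1b
5) 1118.012ms=3b +279.503ms=3/4b
6) 1397.516ms=15/4b +93.168ms=1/4b
Σ=4b of 4 (161bpm 2/4) — PASS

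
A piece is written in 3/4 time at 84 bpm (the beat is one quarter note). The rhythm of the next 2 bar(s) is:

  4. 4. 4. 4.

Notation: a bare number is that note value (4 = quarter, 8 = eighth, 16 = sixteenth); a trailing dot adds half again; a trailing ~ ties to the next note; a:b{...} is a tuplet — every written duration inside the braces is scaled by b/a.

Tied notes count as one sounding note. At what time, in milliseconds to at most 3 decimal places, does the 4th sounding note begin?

1. 0.0ms @ 0 + 1071.429ms (3/2)
2. 1071.429ms @ 3/2 + 1071.429ms (3/2)
3. 2142.857ms @ 3 + 1071.429ms (3/2)
4. 3214.286ms @ 9/2 + 1071.429ms (3/2)

note 4 onset = 9/2b = 3214.286ms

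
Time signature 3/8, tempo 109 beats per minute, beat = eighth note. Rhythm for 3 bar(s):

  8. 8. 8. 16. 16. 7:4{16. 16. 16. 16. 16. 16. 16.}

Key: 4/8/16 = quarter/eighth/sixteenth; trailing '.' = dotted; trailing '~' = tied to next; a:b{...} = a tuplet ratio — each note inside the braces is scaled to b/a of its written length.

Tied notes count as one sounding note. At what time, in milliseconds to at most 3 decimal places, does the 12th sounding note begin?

note 12 onset = 60/7b = 4718.218ms

1. 0.0ms @ 0 + 825.688ms (3/2)
2. 825.688ms @ 3/2 + 825.688ms (3/2)
3. 1651.376ms @ 3 + 825.688ms (3/2)
4. 2477.064ms @ 9/2 + 412.844ms (3/4)
5. 2889.908ms @ 21/4 + 412.844ms (3/4)
6. 3302.752ms @ 6 + 235.911ms (3/7)
7. 3538.663ms @ 45/7 + 235.911ms (3/7)
8. 3774.574ms @ 48/7 + 235.911ms (3/7)
9. 4010.485ms @ 51/7 + 235.911ms (3/7)
10. 4246.396ms @ 54/7 + 235.911ms (3/7)
11. 4482.307ms @ 57/7 + 235.911ms (3/7)
12. 4718.218ms @ 60/7 + 235.911ms (3/7)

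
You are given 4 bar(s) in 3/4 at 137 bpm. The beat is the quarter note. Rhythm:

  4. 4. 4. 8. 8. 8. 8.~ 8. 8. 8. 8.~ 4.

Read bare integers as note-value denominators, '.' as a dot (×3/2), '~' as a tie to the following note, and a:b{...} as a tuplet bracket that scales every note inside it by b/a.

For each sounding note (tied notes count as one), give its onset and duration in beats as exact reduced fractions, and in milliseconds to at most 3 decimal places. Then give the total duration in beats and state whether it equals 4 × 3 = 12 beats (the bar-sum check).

1) 0.0ms=0b +656.934ms=3/2b
2) 656.934ms=3/2b +656.934ms=3/2b
3) 1313.869ms=3b +656.934ms=3/2b
4) 1970.803ms=9/2b +328.467ms=3/4b
5) 2299.27ms=21/4b +328.467ms=3/4b
6) 2627.737ms=6b +328.467ms=3/4b
7) 2956.204ms=27/4b +656.934ms=3/2b
8) 3613.139ms=33/4b +328.467ms=3/4b
9) 3941.606ms=9b +328.467ms=3/4b
10) 4270.073ms=39/4b +985.401ms=9/4b
Σ=12b of 12 (137bpm 3/4) — PASS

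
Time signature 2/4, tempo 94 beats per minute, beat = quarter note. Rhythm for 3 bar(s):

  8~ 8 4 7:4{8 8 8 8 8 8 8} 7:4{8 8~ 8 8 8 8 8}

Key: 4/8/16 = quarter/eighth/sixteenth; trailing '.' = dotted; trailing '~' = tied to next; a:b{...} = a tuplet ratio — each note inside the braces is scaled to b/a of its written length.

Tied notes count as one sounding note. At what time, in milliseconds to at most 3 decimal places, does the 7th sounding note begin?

note 7 onset = 22/7b = 2006.079ms

1. 0.0ms @ 0 + 638.298ms (1)
2. 638.298ms @ 1 + 638.298ms (1)
3. 1276.596ms @ 2 + 182.371ms (2/7)
4. 1458.967ms @ 16/7 + 182.371ms (2/7)
5. 1641.337ms @ 18/7 + 182.371ms (2/7)
6. 1823.708ms @ 20/7 + 182.371ms (2/7)
7. 2006.079ms @ 22/7 + 182.371ms (2/7)
8. 2188.45ms @ 24/7 + 182.371ms (2/7)
9. 2370.821ms @ 26/7 + 182.371ms (2/7)
10. 2553.191ms @ 4 + 182.371ms (2/7)
11. 2735.562ms @ 30/7 + 364.742ms (4/7)
12. 3100.304ms @ 34/7 + 182.371ms (2/7)
13. 3282.675ms @ 36/7 + 182.371ms (2/7)
14. 3465.046ms @ 38/7 + 182.371ms (2/7)
15. 3647.416ms @ 40/7 + 182.371ms (2/7)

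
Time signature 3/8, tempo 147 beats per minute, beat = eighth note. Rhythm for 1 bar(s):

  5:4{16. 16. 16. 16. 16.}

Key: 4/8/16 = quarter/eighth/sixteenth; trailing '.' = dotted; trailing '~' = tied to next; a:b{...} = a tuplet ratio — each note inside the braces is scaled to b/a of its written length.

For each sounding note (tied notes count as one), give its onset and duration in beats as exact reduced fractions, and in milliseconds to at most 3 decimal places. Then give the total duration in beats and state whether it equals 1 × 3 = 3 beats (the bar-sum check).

1) 0.0ms=0b +244.898ms=3/5b
2) 244.898ms=3/5b +244.898ms=3/5b
3) 489.796ms=6/5b +244.898ms=3/5b
4) 734.694ms=9/5b +244.898ms=3/5b
5) 979.592ms=12/5b +244.898ms=3/5b
Σ=3b of 3 (147bpm 3/8) — PASS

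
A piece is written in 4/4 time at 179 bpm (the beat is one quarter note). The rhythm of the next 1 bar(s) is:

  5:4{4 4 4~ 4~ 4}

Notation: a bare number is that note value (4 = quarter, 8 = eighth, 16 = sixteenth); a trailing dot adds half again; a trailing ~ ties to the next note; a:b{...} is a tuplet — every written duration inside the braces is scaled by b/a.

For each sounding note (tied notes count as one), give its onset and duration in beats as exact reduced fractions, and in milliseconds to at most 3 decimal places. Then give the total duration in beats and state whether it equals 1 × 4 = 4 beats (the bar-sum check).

1) 0.0ms=0b +268.156ms=4/5b
2) 268.156ms=4/5b +268.156ms=4/5b
3) 536.313ms=8/5b +804.469ms=12/5b
Σ=4b of 4 (179bpm 4/4) — PASS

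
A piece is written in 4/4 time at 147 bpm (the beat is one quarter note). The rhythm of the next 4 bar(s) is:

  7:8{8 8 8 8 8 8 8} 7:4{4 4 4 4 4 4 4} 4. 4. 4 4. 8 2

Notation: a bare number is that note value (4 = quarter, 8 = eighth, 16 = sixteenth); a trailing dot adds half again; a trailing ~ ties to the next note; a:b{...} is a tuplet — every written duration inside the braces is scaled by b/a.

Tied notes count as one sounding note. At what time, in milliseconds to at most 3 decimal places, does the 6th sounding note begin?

1. 0.0ms @ 0 + 233.236ms (4/7)
2. 233.236ms @ 4/7 + 233.236ms (4/7)
3. 466.472ms @ 8/7 + 233.236ms (4/7)
4. 699.708ms @ 12/7 + 233.236ms (4/7)
5. 932.945ms @ 16/7 + 233.236ms (4/7)
6. 1166.181ms @ 20/7 + 233.236ms (4/7)
7. 1399.417ms @ 24/7 + 233.236ms (4/7)
8. 1632.653ms @ 4 + 233.236ms (4/7)
9. 1865.889ms @ 32/7 + 233.236ms (4/7)
10. 2099.125ms @ 36/7 + 233.236ms (4/7)
11. 2332.362ms @ 40/7 + 233.236ms (4/7)
12. 2565.598ms @ 44/7 + 233.236ms (4/7)
13. 2798.834ms @ 48/7 + 233.236ms (4/7)
14. 3032.07ms @ 52/7 + 233.236ms (4/7)
15. 3265.306ms @ 8 + 612.245ms (3/2)
16. 3877.551ms @ 19/2 + 612.245ms (3/2)
17. 4489.796ms @ 11 + 408.163ms (1)
18. 4897.959ms @ 12 + 612.245ms (3/2)
19. 5510.204ms @ 27/2 + 204.082ms (1/2)
20. 5714.286ms @ 14 + 816.327ms (2)

note 6 onset = 20/7b = 1166.181ms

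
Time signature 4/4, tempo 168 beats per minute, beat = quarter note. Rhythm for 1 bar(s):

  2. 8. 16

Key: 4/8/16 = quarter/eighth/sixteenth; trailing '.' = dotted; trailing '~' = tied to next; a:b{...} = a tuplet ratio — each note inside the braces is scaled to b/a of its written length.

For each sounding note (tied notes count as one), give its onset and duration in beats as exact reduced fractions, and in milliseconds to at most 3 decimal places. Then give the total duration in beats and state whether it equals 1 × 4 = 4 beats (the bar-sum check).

1) 0.0ms=0b +1071.429ms=3b
2) 1071.429ms=3b +267.857ms=3/4b
3) 1339.286ms=15/4b +89.286ms=1/4b
Σ=4b of 4 (168bpm 4/4) — PASS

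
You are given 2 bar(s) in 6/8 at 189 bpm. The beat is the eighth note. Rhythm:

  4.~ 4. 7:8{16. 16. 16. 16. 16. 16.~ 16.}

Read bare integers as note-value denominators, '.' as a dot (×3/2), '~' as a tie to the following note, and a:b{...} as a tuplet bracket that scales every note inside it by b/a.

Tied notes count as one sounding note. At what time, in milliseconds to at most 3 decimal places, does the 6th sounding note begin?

note 6 onset = 66/7b = 2993.197ms

1. 0.0ms @ 0 + 1904.762ms (6)
2. 1904.762ms @ 6 + 272.109ms (6/7)
3. 2176.871ms @ 48/7 + 272.109ms (6/7)
4. 2448.98ms @ 54/7 + 272.109ms (6/7)
5. 2721.088ms @ 60/7 + 272.109ms (6/7)
6. 2993.197ms @ 66/7 + 272.109ms (6/7)
7. 3265.306ms @ 72/7 + 544.218ms (12/7)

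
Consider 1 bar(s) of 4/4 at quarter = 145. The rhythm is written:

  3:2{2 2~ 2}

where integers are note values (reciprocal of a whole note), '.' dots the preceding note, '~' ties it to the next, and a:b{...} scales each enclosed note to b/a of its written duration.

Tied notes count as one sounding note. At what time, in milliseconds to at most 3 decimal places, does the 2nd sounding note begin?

1. 0.0ms @ 0 + 551.724ms (4/3)
2. 551.724ms @ 4/3 + 1103.448ms (8/3)

note 2 onset = 4/3b = 551.724ms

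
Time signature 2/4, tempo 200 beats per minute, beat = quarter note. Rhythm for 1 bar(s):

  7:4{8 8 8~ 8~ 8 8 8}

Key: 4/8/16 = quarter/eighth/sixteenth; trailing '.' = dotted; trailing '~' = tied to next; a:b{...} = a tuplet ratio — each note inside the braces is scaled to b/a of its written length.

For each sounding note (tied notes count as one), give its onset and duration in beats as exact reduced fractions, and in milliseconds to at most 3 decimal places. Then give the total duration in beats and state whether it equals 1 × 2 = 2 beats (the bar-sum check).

1) 0.0ms=0b +85.714ms=2/7b
2) 85.714ms=2/7b +85.714ms=2/7b
3) 171.429ms=4/7b +257.143ms=6/7b
4) 428.571ms=10/7b +85.714ms=2/7b
5) 514.286ms=12/7b +85.714ms=2/7b
Σ=2b of 2 (200bpm 2/4) — PASS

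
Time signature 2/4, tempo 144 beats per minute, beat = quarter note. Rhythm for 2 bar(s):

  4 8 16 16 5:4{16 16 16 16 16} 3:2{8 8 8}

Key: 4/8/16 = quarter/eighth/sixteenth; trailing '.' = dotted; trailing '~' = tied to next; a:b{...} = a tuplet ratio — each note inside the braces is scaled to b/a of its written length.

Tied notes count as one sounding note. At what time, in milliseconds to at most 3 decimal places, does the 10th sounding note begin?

note 10 onset = 3b = 1250.0ms

1. 0.0ms @ 0 + 416.667ms (1)
2. 416.667ms @ 1 + 208.333ms (1/2)
3. 625.0ms @ 3/2 + 104.167ms (1/4)
4. 729.167ms @ 7/4 + 104.167ms (1/4)
5. 833.333ms @ 2 + 83.333ms (1/5)
6. 916.667ms @ 11/5 + 83.333ms (1/5)
7. 1000.0ms @ 12/5 + 83.333ms (1/5)
8. 1083.333ms @ 13/5 + 83.333ms (1/5)
9. 1166.667ms @ 14/5 + 83.333ms (1/5)
10. 1250.0ms @ 3 + 138.889ms (1/3)
11. 1388.889ms @ 10/3 + 138.889ms (1/3)
12. 1527.778ms @ 11/3 + 138.889ms (1/3)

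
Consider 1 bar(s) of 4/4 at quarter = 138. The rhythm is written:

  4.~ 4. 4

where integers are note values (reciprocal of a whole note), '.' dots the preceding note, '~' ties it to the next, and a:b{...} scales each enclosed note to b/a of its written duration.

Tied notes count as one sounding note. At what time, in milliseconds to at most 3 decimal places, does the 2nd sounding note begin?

note 2 onset = 3b = 1304.348ms

1. 0.0ms @ 0 + 1304.348ms (3)
2. 1304.348ms @ 3 + 434.783ms (1)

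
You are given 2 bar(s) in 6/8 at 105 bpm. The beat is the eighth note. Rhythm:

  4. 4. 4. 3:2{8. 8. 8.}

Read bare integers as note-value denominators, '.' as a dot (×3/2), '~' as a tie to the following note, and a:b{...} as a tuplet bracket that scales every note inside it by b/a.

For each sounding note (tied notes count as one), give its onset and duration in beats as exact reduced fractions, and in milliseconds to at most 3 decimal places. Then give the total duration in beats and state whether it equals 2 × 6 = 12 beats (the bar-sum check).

1) 0.0ms=0b +1714.286ms=3b
2) 1714.286ms=3b +1714.286ms=3b
3) 3428.571ms=6b +1714.286ms=3b
4) 5142.857ms=9b +571.429ms=1b
5) 5714.286ms=10b +571.429ms=1b
6) 6285.714ms=11b +571.429ms=1b
Σ=12b of 12 (105bpm 6/8) — PASS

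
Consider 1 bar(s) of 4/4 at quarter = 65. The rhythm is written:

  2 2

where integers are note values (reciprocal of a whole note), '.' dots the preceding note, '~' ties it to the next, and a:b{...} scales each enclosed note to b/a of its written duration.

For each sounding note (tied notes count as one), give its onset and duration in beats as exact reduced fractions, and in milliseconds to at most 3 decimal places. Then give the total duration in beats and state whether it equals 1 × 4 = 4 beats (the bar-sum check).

1) 0.0ms=0b +1846.154ms=2b
2) 1846.154ms=2b +1846.154ms=2b
Σ=4b of 4 (65bpm 4/4) — PASS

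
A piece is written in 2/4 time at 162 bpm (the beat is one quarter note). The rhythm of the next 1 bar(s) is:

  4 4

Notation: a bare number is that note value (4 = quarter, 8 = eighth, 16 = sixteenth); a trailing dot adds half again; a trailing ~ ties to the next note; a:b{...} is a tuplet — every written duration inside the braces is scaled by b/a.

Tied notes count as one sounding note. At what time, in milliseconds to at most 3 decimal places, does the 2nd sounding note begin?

note 2 onset = 1b = 370.37ms

1. 0.0ms @ 0 + 370.37ms (1)
2. 370.37ms @ 1 + 370.37ms (1)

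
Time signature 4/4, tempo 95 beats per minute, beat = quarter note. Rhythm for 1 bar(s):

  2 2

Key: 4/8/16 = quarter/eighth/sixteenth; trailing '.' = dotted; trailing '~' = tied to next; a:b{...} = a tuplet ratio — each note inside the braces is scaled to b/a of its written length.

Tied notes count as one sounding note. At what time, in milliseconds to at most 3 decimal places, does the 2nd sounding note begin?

1. 0.0ms @ 0 + 1263.158ms (2)
2. 1263.158ms @ 2 + 1263.158ms (2)

note 2 onset = 2b = 1263.158ms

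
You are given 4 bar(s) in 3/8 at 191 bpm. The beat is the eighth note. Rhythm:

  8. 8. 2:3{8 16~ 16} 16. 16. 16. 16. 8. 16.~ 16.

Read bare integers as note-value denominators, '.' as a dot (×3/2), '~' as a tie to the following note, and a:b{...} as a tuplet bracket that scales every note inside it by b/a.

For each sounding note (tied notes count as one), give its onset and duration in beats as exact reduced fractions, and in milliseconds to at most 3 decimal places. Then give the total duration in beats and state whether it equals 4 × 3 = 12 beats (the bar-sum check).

1) 0.0ms=0b +471.204ms=3/2b
2) 471.204ms=3/2b +471.204ms=3/2b
3) 942.408ms=3b +471.204ms=3/2b
4) 1413.613ms=9/2b +471.204ms=3/2b
5) 1884.817ms=6b +235.602ms=3/4b
6) 2120.419ms=27/4b +235.602ms=3/4b
7) 2356.021ms=15/2b +235.602ms=3/4b
8) 2591.623ms=33/4b +235.602ms=3/4b
9) 2827.225ms=9b +471.204ms=3/2b
10) 3298.429ms=21/2b +471.204ms=3/2b
Σ=12b of 12 (191bpm 3/8) — PASS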